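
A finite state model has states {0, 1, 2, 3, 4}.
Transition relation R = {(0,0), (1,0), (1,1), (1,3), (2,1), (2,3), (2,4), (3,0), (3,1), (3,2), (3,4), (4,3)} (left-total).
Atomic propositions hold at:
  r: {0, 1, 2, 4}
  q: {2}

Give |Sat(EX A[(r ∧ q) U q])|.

Sat(r ∧ q) = {2}
A[(r ∧ q) U q]: least fixpoint, start Z0 = Sat(q) = {2}, add states in Sat(r ∧ q) with every successor in Z. Already a fixed point.
Sat(A[(r ∧ q) U q]) = {2}
Sat(EX A[(r ∧ q) U q]) = {s : some successor in {2}} = {3}
|Sat(EX A[(r ∧ q) U q])| = |{3}| = 1.

1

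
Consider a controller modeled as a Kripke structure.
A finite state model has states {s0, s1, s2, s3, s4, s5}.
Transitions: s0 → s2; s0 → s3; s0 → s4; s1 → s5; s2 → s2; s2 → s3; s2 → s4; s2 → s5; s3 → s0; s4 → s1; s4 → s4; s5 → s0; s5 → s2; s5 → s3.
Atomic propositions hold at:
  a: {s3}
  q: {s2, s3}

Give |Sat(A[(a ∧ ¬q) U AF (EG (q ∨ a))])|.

Sat(¬q) = {s0, s1, s4, s5}
Sat(a ∧ ¬q) = ∅
Sat(q ∨ a) = {s2, s3}
EG (q ∨ a): greatest fixpoint, start Z0 = {s2, s3}, keep only states in Sat with some successor in Z. Z1 = {s2}; fixed.
Sat(EG (q ∨ a)) = {s2}
AF (EG (q ∨ a)): least fixpoint, start Z0 = {s2}, add states with every successor in Z. Already a fixed point.
Sat(AF (EG (q ∨ a))) = {s2}
A[(a ∧ ¬q) U AF (EG (q ∨ a))]: least fixpoint, start Z0 = Sat(AF (EG (q ∨ a))) = {s2}, add states in Sat(a ∧ ¬q) with every successor in Z. Already a fixed point.
Sat(A[(a ∧ ¬q) U AF (EG (q ∨ a))]) = {s2}
|Sat(A[(a ∧ ¬q) U AF (EG (q ∨ a))])| = |{s2}| = 1.

1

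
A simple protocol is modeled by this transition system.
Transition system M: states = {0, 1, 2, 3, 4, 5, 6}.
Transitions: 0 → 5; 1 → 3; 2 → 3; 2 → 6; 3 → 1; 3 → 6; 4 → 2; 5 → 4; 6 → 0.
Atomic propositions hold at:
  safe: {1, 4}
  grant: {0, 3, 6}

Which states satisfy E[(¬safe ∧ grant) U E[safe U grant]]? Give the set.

Sat(¬safe) = {0, 2, 3, 5, 6}
Sat(¬safe ∧ grant) = {0, 3, 6}
E[safe U grant]: least fixpoint, start Z0 = Sat(grant) = {0, 3, 6}, add states in Sat(safe) with some successor in Z. Z1 = {0, 1, 3, 6}; fixed.
Sat(E[safe U grant]) = {0, 1, 3, 6}
E[(¬safe ∧ grant) U E[safe U grant]]: least fixpoint, start Z0 = Sat(E[safe U grant]) = {0, 1, 3, 6}, add states in Sat(¬safe ∧ grant) with some successor in Z. Already a fixed point.
Sat(E[(¬safe ∧ grant) U E[safe U grant]]) = {0, 1, 3, 6}

{0, 1, 3, 6}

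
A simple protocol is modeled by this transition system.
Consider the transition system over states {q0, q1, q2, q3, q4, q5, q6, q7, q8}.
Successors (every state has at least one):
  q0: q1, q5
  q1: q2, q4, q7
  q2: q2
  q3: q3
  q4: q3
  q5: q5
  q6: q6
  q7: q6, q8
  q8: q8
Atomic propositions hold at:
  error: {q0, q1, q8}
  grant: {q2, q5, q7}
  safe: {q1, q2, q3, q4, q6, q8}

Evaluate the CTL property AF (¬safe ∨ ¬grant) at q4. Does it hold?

Yes

Sat(¬safe) = {q0, q5, q7}
Sat(¬grant) = {q0, q1, q3, q4, q6, q8}
Sat(¬safe ∨ ¬grant) = {q0, q1, q3, q4, q5, q6, q7, q8}
AF (¬safe ∨ ¬grant): least fixpoint, start Z0 = {q0, q1, q3, q4, q5, q6, q7, q8}, add states with every successor in Z. Already a fixed point.
Sat(AF (¬safe ∨ ¬grant)) = {q0, q1, q3, q4, q5, q6, q7, q8}
q4 ∈ Sat(AF (¬safe ∨ ¬grant)) = {q0, q1, q3, q4, q5, q6, q7, q8}, so the formula holds at q4.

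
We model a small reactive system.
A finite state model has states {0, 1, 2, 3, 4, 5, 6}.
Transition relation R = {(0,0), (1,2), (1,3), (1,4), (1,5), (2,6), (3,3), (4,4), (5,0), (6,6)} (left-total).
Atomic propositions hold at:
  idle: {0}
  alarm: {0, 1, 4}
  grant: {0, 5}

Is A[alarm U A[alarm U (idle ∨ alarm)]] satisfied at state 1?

Sat(idle ∨ alarm) = {0, 1, 4}
A[alarm U (idle ∨ alarm)]: least fixpoint, start Z0 = Sat((idle ∨ alarm)) = {0, 1, 4}, add states in Sat(alarm) with every successor in Z. Already a fixed point.
Sat(A[alarm U (idle ∨ alarm)]) = {0, 1, 4}
A[alarm U A[alarm U (idle ∨ alarm)]]: least fixpoint, start Z0 = Sat(A[alarm U (idle ∨ alarm)]) = {0, 1, 4}, add states in Sat(alarm) with every successor in Z. Already a fixed point.
Sat(A[alarm U A[alarm U (idle ∨ alarm)]]) = {0, 1, 4}
1 ∈ Sat(A[alarm U A[alarm U (idle ∨ alarm)]]) = {0, 1, 4}, so the formula holds at 1.

Yes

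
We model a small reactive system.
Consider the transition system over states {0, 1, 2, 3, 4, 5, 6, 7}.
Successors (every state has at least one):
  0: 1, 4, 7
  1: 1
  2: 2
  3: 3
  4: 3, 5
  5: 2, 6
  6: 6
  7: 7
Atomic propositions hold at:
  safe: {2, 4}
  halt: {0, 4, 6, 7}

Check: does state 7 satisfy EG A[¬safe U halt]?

Yes

Sat(¬safe) = {0, 1, 3, 5, 6, 7}
A[¬safe U halt]: least fixpoint, start Z0 = Sat(halt) = {0, 4, 6, 7}, add states in Sat(¬safe) with every successor in Z. Already a fixed point.
Sat(A[¬safe U halt]) = {0, 4, 6, 7}
EG A[¬safe U halt]: greatest fixpoint, start Z0 = {0, 4, 6, 7}, keep only states in Sat with some successor in Z. Z1 = {0, 6, 7}; fixed.
Sat(EG A[¬safe U halt]) = {0, 6, 7}
7 ∈ Sat(EG A[¬safe U halt]) = {0, 6, 7}, so the formula holds at 7.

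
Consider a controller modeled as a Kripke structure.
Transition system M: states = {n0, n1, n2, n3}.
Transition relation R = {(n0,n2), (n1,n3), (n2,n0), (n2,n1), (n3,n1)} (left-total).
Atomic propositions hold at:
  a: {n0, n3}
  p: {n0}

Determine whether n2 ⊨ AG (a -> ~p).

Sat(~p) = {n1, n2, n3}
Sat(a -> ~p) = {n1, n2, n3}
AG (a -> ~p): greatest fixpoint, start Z0 = {n1, n2, n3}, keep only states in Sat with every successor in Z. Z1 = {n1, n3}; fixed.
Sat(AG (a -> ~p)) = {n1, n3}
n2 ∉ Sat(AG (a -> ~p)) = {n1, n3}, so the formula does not hold at n2.

No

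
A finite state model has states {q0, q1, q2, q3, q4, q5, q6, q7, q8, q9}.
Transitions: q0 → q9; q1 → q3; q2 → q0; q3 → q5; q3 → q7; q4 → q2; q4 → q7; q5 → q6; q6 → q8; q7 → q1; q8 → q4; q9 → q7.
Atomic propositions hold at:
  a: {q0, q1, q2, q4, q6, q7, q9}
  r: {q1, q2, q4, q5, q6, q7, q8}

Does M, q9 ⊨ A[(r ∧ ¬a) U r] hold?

Sat(¬a) = {q3, q5, q8}
Sat(r ∧ ¬a) = {q5, q8}
A[(r ∧ ¬a) U r]: least fixpoint, start Z0 = Sat(r) = {q1, q2, q4, q5, q6, q7, q8}, add states in Sat(r ∧ ¬a) with every successor in Z. Already a fixed point.
Sat(A[(r ∧ ¬a) U r]) = {q1, q2, q4, q5, q6, q7, q8}
q9 ∉ Sat(A[(r ∧ ¬a) U r]) = {q1, q2, q4, q5, q6, q7, q8}, so the formula does not hold at q9.

No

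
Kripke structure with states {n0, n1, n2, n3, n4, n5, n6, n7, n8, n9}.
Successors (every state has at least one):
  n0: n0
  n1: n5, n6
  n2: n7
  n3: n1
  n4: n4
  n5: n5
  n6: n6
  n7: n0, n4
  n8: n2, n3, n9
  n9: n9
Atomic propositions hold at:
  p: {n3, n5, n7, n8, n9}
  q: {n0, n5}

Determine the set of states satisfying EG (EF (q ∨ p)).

Sat(q ∨ p) = {n0, n3, n5, n7, n8, n9}
EF (q ∨ p): least fixpoint, start Z0 = {n0, n3, n5, n7, n8, n9}, add states with some successor in Z. Z1 = {n0, n1, n2, n3, n5, n7, n8, n9}; fixed.
Sat(EF (q ∨ p)) = {n0, n1, n2, n3, n5, n7, n8, n9}
EG (EF (q ∨ p)): greatest fixpoint, start Z0 = {n0, n1, n2, n3, n5, n7, n8, n9}, keep only states in Sat with some successor in Z. Already a fixed point.
Sat(EG (EF (q ∨ p))) = {n0, n1, n2, n3, n5, n7, n8, n9}

{n0, n1, n2, n3, n5, n7, n8, n9}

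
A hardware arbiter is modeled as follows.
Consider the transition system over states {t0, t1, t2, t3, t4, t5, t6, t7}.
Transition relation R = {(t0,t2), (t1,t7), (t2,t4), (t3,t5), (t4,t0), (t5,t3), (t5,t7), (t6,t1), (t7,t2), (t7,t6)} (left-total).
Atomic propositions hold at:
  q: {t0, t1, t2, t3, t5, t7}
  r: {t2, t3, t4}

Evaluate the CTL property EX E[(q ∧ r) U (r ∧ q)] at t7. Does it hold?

Sat(q ∧ r) = {t2, t3}
Sat(r ∧ q) = {t2, t3}
E[(q ∧ r) U (r ∧ q)]: least fixpoint, start Z0 = Sat((r ∧ q)) = {t2, t3}, add states in Sat(q ∧ r) with some successor in Z. Already a fixed point.
Sat(E[(q ∧ r) U (r ∧ q)]) = {t2, t3}
Sat(EX E[(q ∧ r) U (r ∧ q)]) = {s : some successor in {t2, t3}} = {t0, t5, t7}
t7 ∈ Sat(EX E[(q ∧ r) U (r ∧ q)]) = {t0, t5, t7}, so the formula holds at t7.

Yes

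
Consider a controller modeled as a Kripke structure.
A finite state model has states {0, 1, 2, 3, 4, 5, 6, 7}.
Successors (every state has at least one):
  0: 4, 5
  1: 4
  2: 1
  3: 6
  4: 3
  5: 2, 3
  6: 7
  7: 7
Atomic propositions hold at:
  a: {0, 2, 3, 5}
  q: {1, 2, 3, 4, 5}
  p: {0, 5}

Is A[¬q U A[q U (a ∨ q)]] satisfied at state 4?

Sat(¬q) = {0, 6, 7}
Sat(a ∨ q) = {0, 1, 2, 3, 4, 5}
A[q U (a ∨ q)]: least fixpoint, start Z0 = Sat((a ∨ q)) = {0, 1, 2, 3, 4, 5}, add states in Sat(q) with every successor in Z. Already a fixed point.
Sat(A[q U (a ∨ q)]) = {0, 1, 2, 3, 4, 5}
A[¬q U A[q U (a ∨ q)]]: least fixpoint, start Z0 = Sat(A[q U (a ∨ q)]) = {0, 1, 2, 3, 4, 5}, add states in Sat(¬q) with every successor in Z. Already a fixed point.
Sat(A[¬q U A[q U (a ∨ q)]]) = {0, 1, 2, 3, 4, 5}
4 ∈ Sat(A[¬q U A[q U (a ∨ q)]]) = {0, 1, 2, 3, 4, 5}, so the formula holds at 4.

Yes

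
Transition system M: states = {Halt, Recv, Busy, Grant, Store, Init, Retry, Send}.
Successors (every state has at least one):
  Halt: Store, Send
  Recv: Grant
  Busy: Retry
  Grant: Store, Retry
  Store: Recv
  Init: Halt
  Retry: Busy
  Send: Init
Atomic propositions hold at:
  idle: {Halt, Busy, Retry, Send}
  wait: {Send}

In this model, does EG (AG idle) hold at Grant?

AG idle: greatest fixpoint, start Z0 = {Halt, Busy, Retry, Send}, keep only states in Sat with every successor in Z. Z1 = {Busy, Retry}; fixed.
Sat(AG idle) = {Busy, Retry}
EG (AG idle): greatest fixpoint, start Z0 = {Busy, Retry}, keep only states in Sat with some successor in Z. Already a fixed point.
Sat(EG (AG idle)) = {Busy, Retry}
Grant ∉ Sat(EG (AG idle)) = {Busy, Retry}, so the formula does not hold at Grant.

No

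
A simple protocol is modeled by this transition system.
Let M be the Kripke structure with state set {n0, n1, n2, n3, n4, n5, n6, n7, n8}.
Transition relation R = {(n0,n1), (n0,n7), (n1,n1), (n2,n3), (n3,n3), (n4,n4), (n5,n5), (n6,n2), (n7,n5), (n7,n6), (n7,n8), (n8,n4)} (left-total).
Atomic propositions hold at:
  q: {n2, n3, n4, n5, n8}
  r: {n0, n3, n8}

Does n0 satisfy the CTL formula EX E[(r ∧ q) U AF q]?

Yes

Sat(r ∧ q) = {n3, n8}
AF q: least fixpoint, start Z0 = {n2, n3, n4, n5, n8}, add states with every successor in Z. Z1 = {n2, n3, n4, n5, n6, n8}; Z2 = {n2, n3, n4, n5, n6, n7, n8}; fixed.
Sat(AF q) = {n2, n3, n4, n5, n6, n7, n8}
E[(r ∧ q) U AF q]: least fixpoint, start Z0 = Sat(AF q) = {n2, n3, n4, n5, n6, n7, n8}, add states in Sat(r ∧ q) with some successor in Z. Already a fixed point.
Sat(E[(r ∧ q) U AF q]) = {n2, n3, n4, n5, n6, n7, n8}
Sat(EX E[(r ∧ q) U AF q]) = {s : some successor in {n2, n3, n4, n5, n6, n7, n8}} = {n0, n2, n3, n4, n5, n6, n7, n8}
n0 ∈ Sat(EX E[(r ∧ q) U AF q]) = {n0, n2, n3, n4, n5, n6, n7, n8}, so the formula holds at n0.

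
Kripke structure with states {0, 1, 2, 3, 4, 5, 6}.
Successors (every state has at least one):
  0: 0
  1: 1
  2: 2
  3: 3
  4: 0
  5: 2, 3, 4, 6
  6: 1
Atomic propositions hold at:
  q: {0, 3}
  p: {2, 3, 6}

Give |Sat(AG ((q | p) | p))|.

Sat(q | p) = {0, 2, 3, 6}
Sat((q | p) | p) = {0, 2, 3, 6}
AG ((q | p) | p): greatest fixpoint, start Z0 = {0, 2, 3, 6}, keep only states in Sat with every successor in Z. Z1 = {0, 2, 3}; fixed.
Sat(AG ((q | p) | p)) = {0, 2, 3}
|Sat(AG ((q | p) | p))| = |{0, 2, 3}| = 3.

3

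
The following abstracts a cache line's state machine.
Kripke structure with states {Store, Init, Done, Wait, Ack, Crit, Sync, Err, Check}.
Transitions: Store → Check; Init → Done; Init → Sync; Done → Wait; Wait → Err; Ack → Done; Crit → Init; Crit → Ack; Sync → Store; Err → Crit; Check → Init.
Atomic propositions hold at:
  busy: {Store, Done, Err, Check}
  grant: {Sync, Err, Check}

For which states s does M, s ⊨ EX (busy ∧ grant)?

Sat(busy ∧ grant) = {Err, Check}
Sat(EX (busy ∧ grant)) = {s : some successor in {Err, Check}} = {Store, Wait}

{Store, Wait}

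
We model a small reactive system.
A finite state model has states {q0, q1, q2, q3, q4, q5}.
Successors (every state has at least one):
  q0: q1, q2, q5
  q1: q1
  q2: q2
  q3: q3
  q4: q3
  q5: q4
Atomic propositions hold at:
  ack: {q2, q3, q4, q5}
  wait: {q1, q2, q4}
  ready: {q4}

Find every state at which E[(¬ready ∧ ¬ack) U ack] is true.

Sat(¬ready) = {q0, q1, q2, q3, q5}
Sat(¬ack) = {q0, q1}
Sat(¬ready ∧ ¬ack) = {q0, q1}
E[(¬ready ∧ ¬ack) U ack]: least fixpoint, start Z0 = Sat(ack) = {q2, q3, q4, q5}, add states in Sat(¬ready ∧ ¬ack) with some successor in Z. Z1 = {q0, q2, q3, q4, q5}; fixed.
Sat(E[(¬ready ∧ ¬ack) U ack]) = {q0, q2, q3, q4, q5}

{q0, q2, q3, q4, q5}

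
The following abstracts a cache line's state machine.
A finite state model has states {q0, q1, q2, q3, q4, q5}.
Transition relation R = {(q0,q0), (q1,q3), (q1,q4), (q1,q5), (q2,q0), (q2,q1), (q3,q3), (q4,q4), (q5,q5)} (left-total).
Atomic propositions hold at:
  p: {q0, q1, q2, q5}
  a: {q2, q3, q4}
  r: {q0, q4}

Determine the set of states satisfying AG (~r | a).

{q1, q3, q4, q5}

Sat(~r) = {q1, q2, q3, q5}
Sat(~r | a) = {q1, q2, q3, q4, q5}
AG (~r | a): greatest fixpoint, start Z0 = {q1, q2, q3, q4, q5}, keep only states in Sat with every successor in Z. Z1 = {q1, q3, q4, q5}; fixed.
Sat(AG (~r | a)) = {q1, q3, q4, q5}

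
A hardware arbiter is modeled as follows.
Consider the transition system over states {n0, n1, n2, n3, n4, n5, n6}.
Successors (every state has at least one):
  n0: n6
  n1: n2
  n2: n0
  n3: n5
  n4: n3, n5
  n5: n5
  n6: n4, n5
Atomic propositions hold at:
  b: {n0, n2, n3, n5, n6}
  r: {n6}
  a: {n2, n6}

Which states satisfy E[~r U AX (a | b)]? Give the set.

Sat(~r) = {n0, n1, n2, n3, n4, n5}
Sat(a | b) = {n0, n2, n3, n5, n6}
Sat(AX (a | b)) = {s : every successor in {n0, n2, n3, n5, n6}} = {n0, n1, n2, n3, n4, n5}
E[~r U AX (a | b)]: least fixpoint, start Z0 = Sat(AX (a | b)) = {n0, n1, n2, n3, n4, n5}, add states in Sat(~r) with some successor in Z. Already a fixed point.
Sat(E[~r U AX (a | b)]) = {n0, n1, n2, n3, n4, n5}

{n0, n1, n2, n3, n4, n5}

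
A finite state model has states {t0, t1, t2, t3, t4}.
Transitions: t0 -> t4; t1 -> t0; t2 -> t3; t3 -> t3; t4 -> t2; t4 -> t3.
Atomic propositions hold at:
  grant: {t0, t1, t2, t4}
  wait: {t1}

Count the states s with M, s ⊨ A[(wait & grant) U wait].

1

Sat(wait & grant) = {t1}
A[(wait & grant) U wait]: least fixpoint, start Z0 = Sat(wait) = {t1}, add states in Sat(wait & grant) with every successor in Z. Already a fixed point.
Sat(A[(wait & grant) U wait]) = {t1}
|Sat(A[(wait & grant) U wait])| = |{t1}| = 1.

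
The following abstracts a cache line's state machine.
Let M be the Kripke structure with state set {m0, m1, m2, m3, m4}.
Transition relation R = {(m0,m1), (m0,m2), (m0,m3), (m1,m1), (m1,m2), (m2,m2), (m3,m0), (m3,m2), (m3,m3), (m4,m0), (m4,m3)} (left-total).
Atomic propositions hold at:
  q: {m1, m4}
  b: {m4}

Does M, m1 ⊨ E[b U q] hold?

E[b U q]: least fixpoint, start Z0 = Sat(q) = {m1, m4}, add states in Sat(b) with some successor in Z. Already a fixed point.
Sat(E[b U q]) = {m1, m4}
m1 ∈ Sat(E[b U q]) = {m1, m4}, so the formula holds at m1.

Yes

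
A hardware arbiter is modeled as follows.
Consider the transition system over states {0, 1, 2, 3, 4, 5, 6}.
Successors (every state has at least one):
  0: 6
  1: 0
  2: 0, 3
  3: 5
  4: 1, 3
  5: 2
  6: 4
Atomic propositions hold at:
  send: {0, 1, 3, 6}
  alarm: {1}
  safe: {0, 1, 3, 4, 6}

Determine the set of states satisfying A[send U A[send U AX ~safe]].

{3, 5}

Sat(~safe) = {2, 5}
Sat(AX ~safe) = {s : every successor in {2, 5}} = {3, 5}
A[send U AX ~safe]: least fixpoint, start Z0 = Sat(AX ~safe) = {3, 5}, add states in Sat(send) with every successor in Z. Already a fixed point.
Sat(A[send U AX ~safe]) = {3, 5}
A[send U A[send U AX ~safe]]: least fixpoint, start Z0 = Sat(A[send U AX ~safe]) = {3, 5}, add states in Sat(send) with every successor in Z. Already a fixed point.
Sat(A[send U A[send U AX ~safe]]) = {3, 5}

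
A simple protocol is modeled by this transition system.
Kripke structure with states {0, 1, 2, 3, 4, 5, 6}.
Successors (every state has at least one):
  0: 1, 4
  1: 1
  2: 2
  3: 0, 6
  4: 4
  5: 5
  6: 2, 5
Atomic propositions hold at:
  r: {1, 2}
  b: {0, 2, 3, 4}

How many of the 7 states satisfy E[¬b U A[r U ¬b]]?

3

Sat(¬b) = {1, 5, 6}
A[r U ¬b]: least fixpoint, start Z0 = Sat(¬b) = {1, 5, 6}, add states in Sat(r) with every successor in Z. Already a fixed point.
Sat(A[r U ¬b]) = {1, 5, 6}
E[¬b U A[r U ¬b]]: least fixpoint, start Z0 = Sat(A[r U ¬b]) = {1, 5, 6}, add states in Sat(¬b) with some successor in Z. Already a fixed point.
Sat(E[¬b U A[r U ¬b]]) = {1, 5, 6}
|Sat(E[¬b U A[r U ¬b]])| = |{1, 5, 6}| = 3.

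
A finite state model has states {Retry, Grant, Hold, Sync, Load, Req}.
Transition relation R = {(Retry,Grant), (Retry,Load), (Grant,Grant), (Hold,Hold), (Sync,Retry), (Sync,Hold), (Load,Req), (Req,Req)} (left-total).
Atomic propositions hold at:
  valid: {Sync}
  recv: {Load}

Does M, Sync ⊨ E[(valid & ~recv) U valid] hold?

Yes

Sat(~recv) = {Retry, Grant, Hold, Sync, Req}
Sat(valid & ~recv) = {Sync}
E[(valid & ~recv) U valid]: least fixpoint, start Z0 = Sat(valid) = {Sync}, add states in Sat(valid & ~recv) with some successor in Z. Already a fixed point.
Sat(E[(valid & ~recv) U valid]) = {Sync}
Sync ∈ Sat(E[(valid & ~recv) U valid]) = {Sync}, so the formula holds at Sync.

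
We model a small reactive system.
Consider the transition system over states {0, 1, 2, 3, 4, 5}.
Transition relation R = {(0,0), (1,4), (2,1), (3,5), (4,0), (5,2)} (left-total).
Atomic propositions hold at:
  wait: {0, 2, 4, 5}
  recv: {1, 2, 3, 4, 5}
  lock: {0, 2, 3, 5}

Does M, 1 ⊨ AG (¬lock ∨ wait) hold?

Sat(¬lock) = {1, 4}
Sat(¬lock ∨ wait) = {0, 1, 2, 4, 5}
AG (¬lock ∨ wait): greatest fixpoint, start Z0 = {0, 1, 2, 4, 5}, keep only states in Sat with every successor in Z. Already a fixed point.
Sat(AG (¬lock ∨ wait)) = {0, 1, 2, 4, 5}
1 ∈ Sat(AG (¬lock ∨ wait)) = {0, 1, 2, 4, 5}, so the formula holds at 1.

Yes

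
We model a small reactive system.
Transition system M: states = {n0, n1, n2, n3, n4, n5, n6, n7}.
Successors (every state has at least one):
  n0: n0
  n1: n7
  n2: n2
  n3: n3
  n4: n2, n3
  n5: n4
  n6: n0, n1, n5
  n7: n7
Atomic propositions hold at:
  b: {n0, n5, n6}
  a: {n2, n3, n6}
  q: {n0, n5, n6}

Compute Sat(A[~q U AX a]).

{n2, n3, n4}

Sat(~q) = {n1, n2, n3, n4, n7}
Sat(AX a) = {s : every successor in {n2, n3, n6}} = {n2, n3, n4}
A[~q U AX a]: least fixpoint, start Z0 = Sat(AX a) = {n2, n3, n4}, add states in Sat(~q) with every successor in Z. Already a fixed point.
Sat(A[~q U AX a]) = {n2, n3, n4}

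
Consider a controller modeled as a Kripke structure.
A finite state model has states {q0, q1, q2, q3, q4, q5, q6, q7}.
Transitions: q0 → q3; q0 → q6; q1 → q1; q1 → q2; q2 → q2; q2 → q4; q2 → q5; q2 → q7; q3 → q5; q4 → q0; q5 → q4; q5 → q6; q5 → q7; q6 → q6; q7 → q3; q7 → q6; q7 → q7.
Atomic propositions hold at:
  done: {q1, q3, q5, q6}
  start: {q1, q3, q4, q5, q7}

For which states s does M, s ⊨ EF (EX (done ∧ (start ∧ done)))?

Sat(start ∧ done) = {q1, q3, q5}
Sat(done ∧ (start ∧ done)) = {q1, q3, q5}
Sat(EX (done ∧ (start ∧ done))) = {s : some successor in {q1, q3, q5}} = {q0, q1, q2, q3, q7}
EF (EX (done ∧ (start ∧ done))): least fixpoint, start Z0 = {q0, q1, q2, q3, q7}, add states with some successor in Z. Z1 = {q0, q1, q2, q3, q4, q5, q7}; fixed.
Sat(EF (EX (done ∧ (start ∧ done)))) = {q0, q1, q2, q3, q4, q5, q7}

{q0, q1, q2, q3, q4, q5, q7}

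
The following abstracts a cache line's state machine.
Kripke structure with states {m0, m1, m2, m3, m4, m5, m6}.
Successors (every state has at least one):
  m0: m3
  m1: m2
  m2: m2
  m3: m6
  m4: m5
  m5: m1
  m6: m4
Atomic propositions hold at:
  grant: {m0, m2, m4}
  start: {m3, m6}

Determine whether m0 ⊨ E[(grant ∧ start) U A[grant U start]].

Yes

Sat(grant ∧ start) = ∅
A[grant U start]: least fixpoint, start Z0 = Sat(start) = {m3, m6}, add states in Sat(grant) with every successor in Z. Z1 = {m0, m3, m6}; fixed.
Sat(A[grant U start]) = {m0, m3, m6}
E[(grant ∧ start) U A[grant U start]]: least fixpoint, start Z0 = Sat(A[grant U start]) = {m0, m3, m6}, add states in Sat(grant ∧ start) with some successor in Z. Already a fixed point.
Sat(E[(grant ∧ start) U A[grant U start]]) = {m0, m3, m6}
m0 ∈ Sat(E[(grant ∧ start) U A[grant U start]]) = {m0, m3, m6}, so the formula holds at m0.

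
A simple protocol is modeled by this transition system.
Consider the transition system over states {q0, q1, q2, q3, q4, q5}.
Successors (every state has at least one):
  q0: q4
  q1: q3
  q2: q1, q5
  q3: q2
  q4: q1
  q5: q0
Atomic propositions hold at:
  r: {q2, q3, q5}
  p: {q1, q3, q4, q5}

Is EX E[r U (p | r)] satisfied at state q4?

Yes

Sat(p | r) = {q1, q2, q3, q4, q5}
E[r U (p | r)]: least fixpoint, start Z0 = Sat((p | r)) = {q1, q2, q3, q4, q5}, add states in Sat(r) with some successor in Z. Already a fixed point.
Sat(E[r U (p | r)]) = {q1, q2, q3, q4, q5}
Sat(EX E[r U (p | r)]) = {s : some successor in {q1, q2, q3, q4, q5}} = {q0, q1, q2, q3, q4}
q4 ∈ Sat(EX E[r U (p | r)]) = {q0, q1, q2, q3, q4}, so the formula holds at q4.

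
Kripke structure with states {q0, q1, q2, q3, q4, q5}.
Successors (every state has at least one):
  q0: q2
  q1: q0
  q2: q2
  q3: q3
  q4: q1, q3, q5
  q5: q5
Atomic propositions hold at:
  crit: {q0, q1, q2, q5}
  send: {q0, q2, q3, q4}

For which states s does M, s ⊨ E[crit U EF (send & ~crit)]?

Sat(~crit) = {q3, q4}
Sat(send & ~crit) = {q3, q4}
EF (send & ~crit): least fixpoint, start Z0 = {q3, q4}, add states with some successor in Z. Already a fixed point.
Sat(EF (send & ~crit)) = {q3, q4}
E[crit U EF (send & ~crit)]: least fixpoint, start Z0 = Sat(EF (send & ~crit)) = {q3, q4}, add states in Sat(crit) with some successor in Z. Already a fixed point.
Sat(E[crit U EF (send & ~crit)]) = {q3, q4}

{q3, q4}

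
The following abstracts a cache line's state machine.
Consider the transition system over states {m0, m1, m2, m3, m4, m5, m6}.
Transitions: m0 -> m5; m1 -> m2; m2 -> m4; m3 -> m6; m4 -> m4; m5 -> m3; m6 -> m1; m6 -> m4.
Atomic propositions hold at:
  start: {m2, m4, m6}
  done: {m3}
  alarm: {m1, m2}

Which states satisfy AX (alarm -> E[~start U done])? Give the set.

Sat(~start) = {m0, m1, m3, m5}
E[~start U done]: least fixpoint, start Z0 = Sat(done) = {m3}, add states in Sat(~start) with some successor in Z. Z1 = {m3, m5}; Z2 = {m0, m3, m5}; fixed.
Sat(E[~start U done]) = {m0, m3, m5}
Sat(alarm -> E[~start U done]) = {m0, m3, m4, m5, m6}
Sat(AX (alarm -> E[~start U done])) = {s : every successor in {m0, m3, m4, m5, m6}} = {m0, m2, m3, m4, m5}

{m0, m2, m3, m4, m5}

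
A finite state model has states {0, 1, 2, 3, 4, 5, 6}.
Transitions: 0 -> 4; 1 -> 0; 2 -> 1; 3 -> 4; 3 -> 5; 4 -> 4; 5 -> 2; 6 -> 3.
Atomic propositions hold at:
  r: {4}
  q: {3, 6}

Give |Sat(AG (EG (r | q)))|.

Sat(r | q) = {3, 4, 6}
EG (r | q): greatest fixpoint, start Z0 = {3, 4, 6}, keep only states in Sat with some successor in Z. Already a fixed point.
Sat(EG (r | q)) = {3, 4, 6}
AG (EG (r | q)): greatest fixpoint, start Z0 = {3, 4, 6}, keep only states in Sat with every successor in Z. Z1 = {4, 6}; Z2 = {4}; fixed.
Sat(AG (EG (r | q))) = {4}
|Sat(AG (EG (r | q)))| = |{4}| = 1.

1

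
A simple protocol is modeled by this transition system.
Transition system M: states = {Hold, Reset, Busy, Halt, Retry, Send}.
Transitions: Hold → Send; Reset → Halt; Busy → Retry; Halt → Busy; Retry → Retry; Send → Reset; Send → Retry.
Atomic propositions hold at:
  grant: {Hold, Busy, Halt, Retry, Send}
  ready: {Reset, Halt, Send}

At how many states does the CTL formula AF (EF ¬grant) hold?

3

Sat(¬grant) = {Reset}
EF ¬grant: least fixpoint, start Z0 = {Reset}, add states with some successor in Z. Z1 = {Reset, Send}; Z2 = {Hold, Reset, Send}; fixed.
Sat(EF ¬grant) = {Hold, Reset, Send}
AF (EF ¬grant): least fixpoint, start Z0 = {Hold, Reset, Send}, add states with every successor in Z. Already a fixed point.
Sat(AF (EF ¬grant)) = {Hold, Reset, Send}
|Sat(AF (EF ¬grant))| = |{Hold, Reset, Send}| = 3.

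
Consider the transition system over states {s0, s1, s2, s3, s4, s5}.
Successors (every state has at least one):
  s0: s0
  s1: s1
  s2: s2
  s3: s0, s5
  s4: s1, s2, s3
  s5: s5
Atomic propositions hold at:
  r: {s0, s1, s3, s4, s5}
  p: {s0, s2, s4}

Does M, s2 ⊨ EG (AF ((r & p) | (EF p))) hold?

Sat(r & p) = {s0, s4}
EF p: least fixpoint, start Z0 = {s0, s2, s4}, add states with some successor in Z. Z1 = {s0, s2, s3, s4}; fixed.
Sat(EF p) = {s0, s2, s3, s4}
Sat((r & p) | (EF p)) = {s0, s2, s3, s4}
AF ((r & p) | (EF p)): least fixpoint, start Z0 = {s0, s2, s3, s4}, add states with every successor in Z. Already a fixed point.
Sat(AF ((r & p) | (EF p))) = {s0, s2, s3, s4}
EG (AF ((r & p) | (EF p))): greatest fixpoint, start Z0 = {s0, s2, s3, s4}, keep only states in Sat with some successor in Z. Already a fixed point.
Sat(EG (AF ((r & p) | (EF p)))) = {s0, s2, s3, s4}
s2 ∈ Sat(EG (AF ((r & p) | (EF p)))) = {s0, s2, s3, s4}, so the formula holds at s2.

Yes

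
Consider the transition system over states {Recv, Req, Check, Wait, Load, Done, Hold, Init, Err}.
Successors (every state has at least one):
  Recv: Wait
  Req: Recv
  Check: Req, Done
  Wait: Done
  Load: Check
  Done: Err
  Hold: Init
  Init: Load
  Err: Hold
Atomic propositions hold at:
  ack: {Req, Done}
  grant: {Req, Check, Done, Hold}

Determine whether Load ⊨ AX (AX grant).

Sat(AX grant) = {s : every successor in {Req, Check, Done, Hold}} = {Check, Wait, Load, Err}
Sat(AX (AX grant)) = {s : every successor in {Check, Wait, Load, Err}} = {Recv, Load, Done, Init}
Load ∈ Sat(AX (AX grant)) = {Recv, Load, Done, Init}, so the formula holds at Load.

Yes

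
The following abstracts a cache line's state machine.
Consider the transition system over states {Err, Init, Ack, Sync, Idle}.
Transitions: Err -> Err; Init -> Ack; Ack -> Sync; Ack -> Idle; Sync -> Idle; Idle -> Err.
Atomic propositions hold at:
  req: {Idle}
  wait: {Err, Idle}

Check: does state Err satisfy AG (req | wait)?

Yes

Sat(req | wait) = {Err, Idle}
AG (req | wait): greatest fixpoint, start Z0 = {Err, Idle}, keep only states in Sat with every successor in Z. Already a fixed point.
Sat(AG (req | wait)) = {Err, Idle}
Err ∈ Sat(AG (req | wait)) = {Err, Idle}, so the formula holds at Err.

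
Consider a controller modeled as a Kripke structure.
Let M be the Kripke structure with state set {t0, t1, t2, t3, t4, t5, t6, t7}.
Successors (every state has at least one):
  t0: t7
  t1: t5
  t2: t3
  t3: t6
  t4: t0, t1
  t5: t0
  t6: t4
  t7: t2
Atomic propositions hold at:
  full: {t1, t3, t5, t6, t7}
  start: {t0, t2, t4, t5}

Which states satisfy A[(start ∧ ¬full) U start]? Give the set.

Sat(¬full) = {t0, t2, t4}
Sat(start ∧ ¬full) = {t0, t2, t4}
A[(start ∧ ¬full) U start]: least fixpoint, start Z0 = Sat(start) = {t0, t2, t4, t5}, add states in Sat(start ∧ ¬full) with every successor in Z. Already a fixed point.
Sat(A[(start ∧ ¬full) U start]) = {t0, t2, t4, t5}

{t0, t2, t4, t5}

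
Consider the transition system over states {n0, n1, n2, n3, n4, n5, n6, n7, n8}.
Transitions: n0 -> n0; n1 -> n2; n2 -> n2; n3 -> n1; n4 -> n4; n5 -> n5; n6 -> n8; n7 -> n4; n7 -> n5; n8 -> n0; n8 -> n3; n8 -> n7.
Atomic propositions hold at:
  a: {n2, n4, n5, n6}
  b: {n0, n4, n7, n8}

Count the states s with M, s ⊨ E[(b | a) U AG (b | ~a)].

5

Sat(b | a) = {n0, n2, n4, n5, n6, n7, n8}
Sat(~a) = {n0, n1, n3, n7, n8}
Sat(b | ~a) = {n0, n1, n3, n4, n7, n8}
AG (b | ~a): greatest fixpoint, start Z0 = {n0, n1, n3, n4, n7, n8}, keep only states in Sat with every successor in Z. Z1 = {n0, n3, n4, n8}; Z2 = {n0, n4}; fixed.
Sat(AG (b | ~a)) = {n0, n4}
E[(b | a) U AG (b | ~a)]: least fixpoint, start Z0 = Sat(AG (b | ~a)) = {n0, n4}, add states in Sat(b | a) with some successor in Z. Z1 = {n0, n4, n7, n8}; Z2 = {n0, n4, n6, n7, n8}; fixed.
Sat(E[(b | a) U AG (b | ~a)]) = {n0, n4, n6, n7, n8}
|Sat(E[(b | a) U AG (b | ~a)])| = |{n0, n4, n6, n7, n8}| = 5.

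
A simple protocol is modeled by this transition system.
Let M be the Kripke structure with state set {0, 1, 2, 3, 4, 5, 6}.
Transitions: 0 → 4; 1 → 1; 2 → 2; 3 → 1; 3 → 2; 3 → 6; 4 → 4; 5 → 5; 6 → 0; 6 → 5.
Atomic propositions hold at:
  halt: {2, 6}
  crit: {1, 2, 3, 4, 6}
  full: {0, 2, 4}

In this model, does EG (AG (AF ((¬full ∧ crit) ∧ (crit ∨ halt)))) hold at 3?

No

Sat(¬full) = {1, 3, 5, 6}
Sat(¬full ∧ crit) = {1, 3, 6}
Sat(crit ∨ halt) = {1, 2, 3, 4, 6}
Sat((¬full ∧ crit) ∧ (crit ∨ halt)) = {1, 3, 6}
AF ((¬full ∧ crit) ∧ (crit ∨ halt)): least fixpoint, start Z0 = {1, 3, 6}, add states with every successor in Z. Already a fixed point.
Sat(AF ((¬full ∧ crit) ∧ (crit ∨ halt))) = {1, 3, 6}
AG (AF ((¬full ∧ crit) ∧ (crit ∨ halt))): greatest fixpoint, start Z0 = {1, 3, 6}, keep only states in Sat with every successor in Z. Z1 = {1}; fixed.
Sat(AG (AF ((¬full ∧ crit) ∧ (crit ∨ halt)))) = {1}
EG (AG (AF ((¬full ∧ crit) ∧ (crit ∨ halt)))): greatest fixpoint, start Z0 = {1}, keep only states in Sat with some successor in Z. Already a fixed point.
Sat(EG (AG (AF ((¬full ∧ crit) ∧ (crit ∨ halt))))) = {1}
3 ∉ Sat(EG (AG (AF ((¬full ∧ crit) ∧ (crit ∨ halt))))) = {1}, so the formula does not hold at 3.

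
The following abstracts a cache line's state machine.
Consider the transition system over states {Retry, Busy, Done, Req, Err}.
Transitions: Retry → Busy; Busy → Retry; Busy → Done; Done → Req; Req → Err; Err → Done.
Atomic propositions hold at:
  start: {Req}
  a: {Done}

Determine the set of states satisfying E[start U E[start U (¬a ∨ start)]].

Sat(¬a) = {Retry, Busy, Req, Err}
Sat(¬a ∨ start) = {Retry, Busy, Req, Err}
E[start U (¬a ∨ start)]: least fixpoint, start Z0 = Sat((¬a ∨ start)) = {Retry, Busy, Req, Err}, add states in Sat(start) with some successor in Z. Already a fixed point.
Sat(E[start U (¬a ∨ start)]) = {Retry, Busy, Req, Err}
E[start U E[start U (¬a ∨ start)]]: least fixpoint, start Z0 = Sat(E[start U (¬a ∨ start)]) = {Retry, Busy, Req, Err}, add states in Sat(start) with some successor in Z. Already a fixed point.
Sat(E[start U E[start U (¬a ∨ start)]]) = {Retry, Busy, Req, Err}

{Retry, Busy, Req, Err}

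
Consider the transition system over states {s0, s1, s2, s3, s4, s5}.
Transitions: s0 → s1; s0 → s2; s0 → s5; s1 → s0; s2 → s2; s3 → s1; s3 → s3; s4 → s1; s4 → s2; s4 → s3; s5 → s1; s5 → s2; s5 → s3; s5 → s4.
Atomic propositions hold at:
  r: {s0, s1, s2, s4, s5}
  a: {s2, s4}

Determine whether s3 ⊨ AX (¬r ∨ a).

Sat(¬r) = {s3}
Sat(¬r ∨ a) = {s2, s3, s4}
Sat(AX (¬r ∨ a)) = {s : every successor in {s2, s3, s4}} = {s2}
s3 ∉ Sat(AX (¬r ∨ a)) = {s2}, so the formula does not hold at s3.

No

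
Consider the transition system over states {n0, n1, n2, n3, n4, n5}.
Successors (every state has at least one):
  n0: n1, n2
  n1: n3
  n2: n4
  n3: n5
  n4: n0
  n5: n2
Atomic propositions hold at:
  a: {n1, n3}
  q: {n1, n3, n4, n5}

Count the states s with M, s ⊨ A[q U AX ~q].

Sat(~q) = {n0, n2}
Sat(AX ~q) = {s : every successor in {n0, n2}} = {n4, n5}
A[q U AX ~q]: least fixpoint, start Z0 = Sat(AX ~q) = {n4, n5}, add states in Sat(q) with every successor in Z. Z1 = {n3, n4, n5}; Z2 = {n1, n3, n4, n5}; fixed.
Sat(A[q U AX ~q]) = {n1, n3, n4, n5}
|Sat(A[q U AX ~q])| = |{n1, n3, n4, n5}| = 4.

4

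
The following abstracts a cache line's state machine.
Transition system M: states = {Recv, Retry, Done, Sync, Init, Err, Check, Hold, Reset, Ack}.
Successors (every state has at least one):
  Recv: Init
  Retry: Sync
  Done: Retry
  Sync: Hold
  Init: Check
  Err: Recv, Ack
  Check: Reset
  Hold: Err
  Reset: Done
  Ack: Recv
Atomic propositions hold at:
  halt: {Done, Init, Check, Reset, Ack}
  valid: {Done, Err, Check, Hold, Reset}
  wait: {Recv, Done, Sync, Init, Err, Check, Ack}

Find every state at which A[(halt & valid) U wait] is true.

Sat(halt & valid) = {Done, Check, Reset}
A[(halt & valid) U wait]: least fixpoint, start Z0 = Sat(wait) = {Recv, Done, Sync, Init, Err, Check, Ack}, add states in Sat(halt & valid) with every successor in Z. Z1 = {Recv, Done, Sync, Init, Err, Check, Reset, Ack}; fixed.
Sat(A[(halt & valid) U wait]) = {Recv, Done, Sync, Init, Err, Check, Reset, Ack}

{Recv, Done, Sync, Init, Err, Check, Reset, Ack}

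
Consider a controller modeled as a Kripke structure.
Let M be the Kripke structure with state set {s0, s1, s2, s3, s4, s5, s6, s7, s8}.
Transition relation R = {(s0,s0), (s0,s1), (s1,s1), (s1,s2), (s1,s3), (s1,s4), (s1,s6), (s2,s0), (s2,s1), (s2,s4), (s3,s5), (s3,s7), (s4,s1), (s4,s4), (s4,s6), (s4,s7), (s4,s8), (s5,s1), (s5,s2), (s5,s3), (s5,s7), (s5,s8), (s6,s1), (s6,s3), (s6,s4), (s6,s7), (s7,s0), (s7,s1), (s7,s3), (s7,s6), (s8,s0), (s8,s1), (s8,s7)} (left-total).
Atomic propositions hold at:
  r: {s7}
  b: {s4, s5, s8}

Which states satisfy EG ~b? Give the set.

{s0, s1, s2, s3, s6, s7}

Sat(~b) = {s0, s1, s2, s3, s6, s7}
EG ~b: greatest fixpoint, start Z0 = {s0, s1, s2, s3, s6, s7}, keep only states in Sat with some successor in Z. Already a fixed point.
Sat(EG ~b) = {s0, s1, s2, s3, s6, s7}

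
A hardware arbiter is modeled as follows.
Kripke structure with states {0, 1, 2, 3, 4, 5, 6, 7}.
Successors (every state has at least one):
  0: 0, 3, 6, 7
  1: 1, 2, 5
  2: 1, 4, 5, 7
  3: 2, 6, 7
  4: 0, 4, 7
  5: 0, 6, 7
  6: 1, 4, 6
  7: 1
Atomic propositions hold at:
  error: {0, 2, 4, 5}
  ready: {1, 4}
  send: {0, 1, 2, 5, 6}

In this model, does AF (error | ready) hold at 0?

Sat(error | ready) = {0, 1, 2, 4, 5}
AF (error | ready): least fixpoint, start Z0 = {0, 1, 2, 4, 5}, add states with every successor in Z. Z1 = {0, 1, 2, 4, 5, 7}; fixed.
Sat(AF (error | ready)) = {0, 1, 2, 4, 5, 7}
0 ∈ Sat(AF (error | ready)) = {0, 1, 2, 4, 5, 7}, so the formula holds at 0.

Yes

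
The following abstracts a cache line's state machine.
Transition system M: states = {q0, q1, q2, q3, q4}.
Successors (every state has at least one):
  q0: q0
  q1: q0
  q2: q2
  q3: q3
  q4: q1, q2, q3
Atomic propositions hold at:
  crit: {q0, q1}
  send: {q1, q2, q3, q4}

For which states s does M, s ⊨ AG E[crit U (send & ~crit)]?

{q2, q3}

Sat(~crit) = {q2, q3, q4}
Sat(send & ~crit) = {q2, q3, q4}
E[crit U (send & ~crit)]: least fixpoint, start Z0 = Sat((send & ~crit)) = {q2, q3, q4}, add states in Sat(crit) with some successor in Z. Already a fixed point.
Sat(E[crit U (send & ~crit)]) = {q2, q3, q4}
AG E[crit U (send & ~crit)]: greatest fixpoint, start Z0 = {q2, q3, q4}, keep only states in Sat with every successor in Z. Z1 = {q2, q3}; fixed.
Sat(AG E[crit U (send & ~crit)]) = {q2, q3}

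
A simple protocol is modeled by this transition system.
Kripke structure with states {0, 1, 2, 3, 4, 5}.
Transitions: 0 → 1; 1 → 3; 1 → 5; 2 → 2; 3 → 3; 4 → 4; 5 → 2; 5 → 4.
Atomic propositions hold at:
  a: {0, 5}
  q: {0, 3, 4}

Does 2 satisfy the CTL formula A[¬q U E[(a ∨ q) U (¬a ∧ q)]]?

Sat(¬q) = {1, 2, 5}
Sat(a ∨ q) = {0, 3, 4, 5}
Sat(¬a) = {1, 2, 3, 4}
Sat(¬a ∧ q) = {3, 4}
E[(a ∨ q) U (¬a ∧ q)]: least fixpoint, start Z0 = Sat((¬a ∧ q)) = {3, 4}, add states in Sat(a ∨ q) with some successor in Z. Z1 = {3, 4, 5}; fixed.
Sat(E[(a ∨ q) U (¬a ∧ q)]) = {3, 4, 5}
A[¬q U E[(a ∨ q) U (¬a ∧ q)]]: least fixpoint, start Z0 = Sat(E[(a ∨ q) U (¬a ∧ q)]) = {3, 4, 5}, add states in Sat(¬q) with every successor in Z. Z1 = {1, 3, 4, 5}; fixed.
Sat(A[¬q U E[(a ∨ q) U (¬a ∧ q)]]) = {1, 3, 4, 5}
2 ∉ Sat(A[¬q U E[(a ∨ q) U (¬a ∧ q)]]) = {1, 3, 4, 5}, so the formula does not hold at 2.

No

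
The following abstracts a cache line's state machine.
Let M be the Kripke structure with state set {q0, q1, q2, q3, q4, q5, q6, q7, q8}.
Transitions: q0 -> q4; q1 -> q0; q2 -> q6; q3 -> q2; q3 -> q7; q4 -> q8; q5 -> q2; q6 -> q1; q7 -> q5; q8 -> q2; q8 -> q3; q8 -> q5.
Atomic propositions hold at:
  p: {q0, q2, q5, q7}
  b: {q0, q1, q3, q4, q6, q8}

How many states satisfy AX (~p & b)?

Sat(~p) = {q1, q3, q4, q6, q8}
Sat(~p & b) = {q1, q3, q4, q6, q8}
Sat(AX (~p & b)) = {s : every successor in {q1, q3, q4, q6, q8}} = {q0, q2, q4, q6}
|Sat(AX (~p & b))| = |{q0, q2, q4, q6}| = 4.

4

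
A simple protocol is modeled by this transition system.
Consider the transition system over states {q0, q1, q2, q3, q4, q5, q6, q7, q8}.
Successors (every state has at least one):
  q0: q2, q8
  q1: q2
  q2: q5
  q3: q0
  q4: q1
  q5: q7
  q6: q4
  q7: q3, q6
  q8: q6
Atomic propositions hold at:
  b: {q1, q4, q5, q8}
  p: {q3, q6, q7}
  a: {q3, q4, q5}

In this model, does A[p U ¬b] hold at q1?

Sat(¬b) = {q0, q2, q3, q6, q7}
A[p U ¬b]: least fixpoint, start Z0 = Sat(¬b) = {q0, q2, q3, q6, q7}, add states in Sat(p) with every successor in Z. Already a fixed point.
Sat(A[p U ¬b]) = {q0, q2, q3, q6, q7}
q1 ∉ Sat(A[p U ¬b]) = {q0, q2, q3, q6, q7}, so the formula does not hold at q1.

No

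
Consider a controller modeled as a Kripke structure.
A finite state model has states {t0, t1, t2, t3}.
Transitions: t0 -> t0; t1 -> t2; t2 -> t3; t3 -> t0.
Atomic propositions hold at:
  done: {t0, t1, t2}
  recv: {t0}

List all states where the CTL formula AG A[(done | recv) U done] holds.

Sat(done | recv) = {t0, t1, t2}
A[(done | recv) U done]: least fixpoint, start Z0 = Sat(done) = {t0, t1, t2}, add states in Sat(done | recv) with every successor in Z. Already a fixed point.
Sat(A[(done | recv) U done]) = {t0, t1, t2}
AG A[(done | recv) U done]: greatest fixpoint, start Z0 = {t0, t1, t2}, keep only states in Sat with every successor in Z. Z1 = {t0, t1}; Z2 = {t0}; fixed.
Sat(AG A[(done | recv) U done]) = {t0}

{t0}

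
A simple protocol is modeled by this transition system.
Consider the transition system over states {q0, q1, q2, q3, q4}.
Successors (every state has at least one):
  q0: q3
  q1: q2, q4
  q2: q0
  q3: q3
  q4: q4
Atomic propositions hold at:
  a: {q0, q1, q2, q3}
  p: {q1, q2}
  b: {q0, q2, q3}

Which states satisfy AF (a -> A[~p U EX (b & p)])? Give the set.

{q1, q4}

Sat(~p) = {q0, q3, q4}
Sat(b & p) = {q2}
Sat(EX (b & p)) = {s : some successor in {q2}} = {q1}
A[~p U EX (b & p)]: least fixpoint, start Z0 = Sat(EX (b & p)) = {q1}, add states in Sat(~p) with every successor in Z. Already a fixed point.
Sat(A[~p U EX (b & p)]) = {q1}
Sat(a -> A[~p U EX (b & p)]) = {q1, q4}
AF (a -> A[~p U EX (b & p)]): least fixpoint, start Z0 = {q1, q4}, add states with every successor in Z. Already a fixed point.
Sat(AF (a -> A[~p U EX (b & p)])) = {q1, q4}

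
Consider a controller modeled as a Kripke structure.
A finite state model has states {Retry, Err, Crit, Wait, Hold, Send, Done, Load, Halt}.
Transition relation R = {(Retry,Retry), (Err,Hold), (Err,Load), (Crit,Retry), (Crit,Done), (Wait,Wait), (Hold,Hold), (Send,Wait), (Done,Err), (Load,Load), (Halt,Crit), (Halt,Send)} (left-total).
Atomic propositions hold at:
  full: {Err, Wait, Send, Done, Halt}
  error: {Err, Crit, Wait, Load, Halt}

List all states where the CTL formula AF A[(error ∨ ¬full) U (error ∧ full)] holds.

Sat(¬full) = {Retry, Crit, Hold, Load}
Sat(error ∨ ¬full) = {Retry, Err, Crit, Wait, Hold, Load, Halt}
Sat(error ∧ full) = {Err, Wait, Halt}
A[(error ∨ ¬full) U (error ∧ full)]: least fixpoint, start Z0 = Sat((error ∧ full)) = {Err, Wait, Halt}, add states in Sat(error ∨ ¬full) with every successor in Z. Already a fixed point.
Sat(A[(error ∨ ¬full) U (error ∧ full)]) = {Err, Wait, Halt}
AF A[(error ∨ ¬full) U (error ∧ full)]: least fixpoint, start Z0 = {Err, Wait, Halt}, add states with every successor in Z. Z1 = {Err, Wait, Send, Done, Halt}; fixed.
Sat(AF A[(error ∨ ¬full) U (error ∧ full)]) = {Err, Wait, Send, Done, Halt}

{Err, Wait, Send, Done, Halt}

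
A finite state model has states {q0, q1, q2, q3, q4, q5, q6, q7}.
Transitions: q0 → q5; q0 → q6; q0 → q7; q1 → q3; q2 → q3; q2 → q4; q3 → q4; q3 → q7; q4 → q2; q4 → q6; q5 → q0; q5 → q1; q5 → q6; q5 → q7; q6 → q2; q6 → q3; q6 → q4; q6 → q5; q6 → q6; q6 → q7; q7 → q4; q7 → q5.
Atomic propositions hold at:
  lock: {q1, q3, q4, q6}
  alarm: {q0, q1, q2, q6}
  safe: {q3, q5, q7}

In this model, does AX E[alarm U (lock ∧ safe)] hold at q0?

Sat(lock ∧ safe) = {q3}
E[alarm U (lock ∧ safe)]: least fixpoint, start Z0 = Sat((lock ∧ safe)) = {q3}, add states in Sat(alarm) with some successor in Z. Z1 = {q1, q2, q3, q6}; Z2 = {q0, q1, q2, q3, q6}; fixed.
Sat(E[alarm U (lock ∧ safe)]) = {q0, q1, q2, q3, q6}
Sat(AX E[alarm U (lock ∧ safe)]) = {s : every successor in {q0, q1, q2, q3, q6}} = {q1, q4}
q0 ∉ Sat(AX E[alarm U (lock ∧ safe)]) = {q1, q4}, so the formula does not hold at q0.

No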